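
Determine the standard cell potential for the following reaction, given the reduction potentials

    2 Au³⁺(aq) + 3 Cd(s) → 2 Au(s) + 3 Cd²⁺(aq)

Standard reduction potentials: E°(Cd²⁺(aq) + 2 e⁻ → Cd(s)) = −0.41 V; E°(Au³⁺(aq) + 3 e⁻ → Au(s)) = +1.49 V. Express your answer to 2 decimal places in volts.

Au³⁺(aq) gains electrons, so the Au³⁺/Au couple is the cathode; the Cd²⁺/Cd couple is the anode.
E°cell = E°(cathode) − E°(anode) = +1.49 − (−0.41) = +1.90 V.

+1.90 V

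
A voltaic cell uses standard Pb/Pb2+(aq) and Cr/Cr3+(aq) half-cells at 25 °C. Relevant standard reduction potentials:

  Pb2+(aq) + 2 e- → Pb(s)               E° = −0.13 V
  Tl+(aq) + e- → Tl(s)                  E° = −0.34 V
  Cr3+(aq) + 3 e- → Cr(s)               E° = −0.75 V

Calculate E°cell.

+0.62 V

Of the two couples in this cell, the one with the more positive reduction potential is reduced at the cathode: here that is Pb²⁺/Pb (−0.13 V); Cr³⁺/Cr (−0.75 V) is the anode.
E°cell = E°(cathode) − E°(anode) = −0.13 − (−0.75) = +0.62 V.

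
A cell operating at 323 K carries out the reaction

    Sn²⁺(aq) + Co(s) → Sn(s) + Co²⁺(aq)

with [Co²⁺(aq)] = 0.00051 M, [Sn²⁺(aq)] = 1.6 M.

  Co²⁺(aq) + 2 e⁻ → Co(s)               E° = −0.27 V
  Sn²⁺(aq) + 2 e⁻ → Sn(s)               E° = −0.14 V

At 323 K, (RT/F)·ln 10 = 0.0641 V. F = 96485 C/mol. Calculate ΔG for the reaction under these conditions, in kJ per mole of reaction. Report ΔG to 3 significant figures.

−46.7 kJ/mol

E°cell = −0.14 − (−0.27) = +0.13 V; the balanced reaction transfers n = 2 electrons.
Here Q = [Co²⁺(aq)] / [Sn²⁺(aq)] = 0.000319 (log Q = −3.497), giving E = +0.13 − (0.0641/2)·(−3.497) = +0.2421 V.
Then ΔG = −nFE = −2 × 96485 × +0.2421 J/mol = −46.7 kJ/mol.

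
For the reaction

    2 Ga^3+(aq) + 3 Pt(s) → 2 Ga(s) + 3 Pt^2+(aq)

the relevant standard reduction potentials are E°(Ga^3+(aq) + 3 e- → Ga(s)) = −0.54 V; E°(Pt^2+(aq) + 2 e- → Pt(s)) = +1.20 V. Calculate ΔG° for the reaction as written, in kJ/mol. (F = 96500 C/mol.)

+1007 kJ/mol

In the reaction as written Ga^3+(aq) is reduced, so the Ga³⁺/Ga couple is the cathode and Pt²⁺/Pt is the anode.
E°cell = −0.54 − (+1.20) = −1.74 V; balancing electrons gives n = 6.
ΔG° = −nFE°cell = −(6)(96500)(−1.74) J/mol = +1007 kJ/mol.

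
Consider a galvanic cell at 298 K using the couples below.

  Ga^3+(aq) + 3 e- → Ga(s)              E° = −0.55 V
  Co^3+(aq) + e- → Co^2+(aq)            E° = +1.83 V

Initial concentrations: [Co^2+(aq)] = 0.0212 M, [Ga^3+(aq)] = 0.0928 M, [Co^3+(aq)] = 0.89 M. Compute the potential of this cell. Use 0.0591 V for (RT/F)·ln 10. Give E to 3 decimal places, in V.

Co³⁺/Co²⁺ is reduced (cathode, E° = +1.83 V) and Ga³⁺/Ga is oxidized (anode).
E°cell = +1.83 − (−0.55) = +2.38 V, with n = 3 electrons transferred.
The balanced reaction is 3 Co^3+(aq) + Ga(s) → 3 Co^2+(aq) + Ga^3+(aq), so Q = ([Co^2+(aq)]^3·[Ga^3+(aq)]) / [Co^3+(aq)]^3 = 1.25×10^−6 and log Q = −5.902.
Applying E = E° − (RT ln10/nF)·log Q gives +2.38 − (0.0591/3)(−5.902) = +2.496 V.

+2.496 V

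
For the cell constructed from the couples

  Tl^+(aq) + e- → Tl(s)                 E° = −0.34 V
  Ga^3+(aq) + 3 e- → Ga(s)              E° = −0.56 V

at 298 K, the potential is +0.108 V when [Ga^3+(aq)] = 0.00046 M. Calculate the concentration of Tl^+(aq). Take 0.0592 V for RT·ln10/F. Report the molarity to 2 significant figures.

0.00099 M

With Tl⁺/Tl at the cathode and Ga³⁺/Ga at the anode, E°cell = −0.34 − (−0.56) = +0.22 V (n = 3).
From the Nernst equation, log Q = n(E° − E)/0.0592 = 3·(+0.22 − (+0.108))/0.0592 = 5.676.
For 3 Tl^+(aq) + Ga(s) → 3 Tl(s) + Ga^3+(aq), the reaction quotient is Q = [Ga^3+(aq)] / [Tl^+(aq)]^3.
Isolating [Tl^+(aq)] in Q = 10^{5.676} yields log [Tl^+(aq)] = −3.004, i.e. 0.00099 M.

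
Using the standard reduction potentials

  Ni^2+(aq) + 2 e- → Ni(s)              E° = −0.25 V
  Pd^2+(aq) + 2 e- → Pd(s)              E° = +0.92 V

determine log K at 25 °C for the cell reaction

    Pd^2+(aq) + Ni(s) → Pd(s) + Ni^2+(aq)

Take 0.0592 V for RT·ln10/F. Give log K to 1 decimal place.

The Pd²⁺/Pd couple is reduced (cathode); E°cell = +0.92 − (−0.25) = +1.17 V with n = 2.
At equilibrium E = 0, so log K = nE°cell / 0.0592 = (2)(+1.17) / 0.0592 = 39.5.

log K = 39.5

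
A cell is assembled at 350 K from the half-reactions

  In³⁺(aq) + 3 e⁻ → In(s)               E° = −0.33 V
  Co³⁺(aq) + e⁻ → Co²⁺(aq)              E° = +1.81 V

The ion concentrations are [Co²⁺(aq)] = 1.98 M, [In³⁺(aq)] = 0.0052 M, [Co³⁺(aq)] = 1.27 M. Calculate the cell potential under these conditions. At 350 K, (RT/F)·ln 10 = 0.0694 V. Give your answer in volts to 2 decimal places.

The Co³⁺/Co²⁺ couple has the more positive E°, so it is the cathode; In³⁺/In is the anode.
E°cell = E°cat − E°an = +1.81 − (−0.33) = +2.14 V; n = 3.
The balanced reaction is 3 Co³⁺(aq) + In(s) → 3 Co²⁺(aq) + In³⁺(aq), so Q = ([Co²⁺(aq)]^3·[In³⁺(aq)]) / [Co³⁺(aq)]^3 = 0.0197 and log Q = −1.705.
Applying E = E° − (RT ln10/nF)·log Q gives +2.14 − (0.0694/3)(−1.705) = +2.18 V.

+2.18 V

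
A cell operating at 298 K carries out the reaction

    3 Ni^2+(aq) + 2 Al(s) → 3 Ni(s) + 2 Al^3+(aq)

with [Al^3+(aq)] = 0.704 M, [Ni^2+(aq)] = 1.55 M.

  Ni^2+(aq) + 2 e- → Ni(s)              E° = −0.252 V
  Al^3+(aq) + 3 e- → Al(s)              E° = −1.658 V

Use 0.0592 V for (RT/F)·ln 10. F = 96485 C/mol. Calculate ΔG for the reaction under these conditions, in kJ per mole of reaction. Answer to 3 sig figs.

With Ni²⁺/Ni reduced at the cathode, E°cell = −0.252 − (−1.658) = +1.406 V and n = 6.
The reaction quotient is [Al^3+(aq)]^2 / [Ni^2+(aq)]^3 = 0.133; by Nernst, E = +1.406 − (0.0592/6)(−0.876) = +1.4146 V.
Then ΔG = −nFE = −6 × 96485 × +1.4146 J/mol = −819 kJ/mol.

−819 kJ/mol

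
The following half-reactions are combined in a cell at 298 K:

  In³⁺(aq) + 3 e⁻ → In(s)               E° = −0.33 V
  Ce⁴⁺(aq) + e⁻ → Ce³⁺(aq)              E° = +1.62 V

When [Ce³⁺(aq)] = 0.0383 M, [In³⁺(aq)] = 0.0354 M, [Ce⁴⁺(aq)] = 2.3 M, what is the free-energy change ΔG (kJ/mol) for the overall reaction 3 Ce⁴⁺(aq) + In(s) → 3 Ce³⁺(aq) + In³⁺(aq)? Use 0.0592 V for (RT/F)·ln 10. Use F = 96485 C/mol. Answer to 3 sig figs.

With Ce⁴⁺/Ce³⁺ reduced at the cathode, E°cell = +1.62 − (−0.33) = +1.95 V and n = 3.
Here Q = ([Ce³⁺(aq)]^3·[In³⁺(aq)]) / [Ce⁴⁺(aq)]^3 = 1.63×10^−7 (log Q = −6.787), giving E = +1.95 − (0.0592/3)·(−6.787) = +2.0839 V.
Finally ΔG = −nFE = −(3)(96485 C/mol)(+2.0839 V) = −603 kJ/mol.

−603 kJ/mol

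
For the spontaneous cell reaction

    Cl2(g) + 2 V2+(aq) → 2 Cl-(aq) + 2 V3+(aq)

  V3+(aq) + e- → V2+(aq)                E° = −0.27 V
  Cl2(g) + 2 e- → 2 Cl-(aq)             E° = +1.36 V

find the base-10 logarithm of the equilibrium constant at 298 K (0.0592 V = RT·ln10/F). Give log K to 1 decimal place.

log K = 55.1

The Cl₂/Cl⁻ couple is reduced (cathode); E°cell = +1.36 − (−0.27) = +1.63 V with n = 2.
At equilibrium E = 0, so log K = nE°cell / 0.0592 = (2)(+1.63) / 0.0592 = 55.1.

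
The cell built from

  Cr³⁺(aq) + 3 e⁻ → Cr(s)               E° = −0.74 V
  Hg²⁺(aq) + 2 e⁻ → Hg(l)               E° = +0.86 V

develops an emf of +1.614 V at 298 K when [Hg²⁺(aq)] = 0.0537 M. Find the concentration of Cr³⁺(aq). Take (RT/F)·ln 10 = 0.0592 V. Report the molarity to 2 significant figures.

0.0024 M

With Hg²⁺/Hg at the cathode and Cr³⁺/Cr at the anode, E°cell = +0.86 − (−0.74) = +1.60 V (n = 6).
Since E = E° − (0.0592/n)·log Q, log Q = n(E° − E)/0.0592 = −1.419.
Balancing electrons gives 3 Hg²⁺(aq) + 2 Cr(s) → 3 Hg(l) + 2 Cr³⁺(aq); thus Q = [Cr³⁺(aq)]^2 / [Hg²⁺(aq)]^3.
Solving for the unknown gives log [Cr³⁺(aq)] = −2.615, so [Cr³⁺(aq)] ≈ 0.0024 M.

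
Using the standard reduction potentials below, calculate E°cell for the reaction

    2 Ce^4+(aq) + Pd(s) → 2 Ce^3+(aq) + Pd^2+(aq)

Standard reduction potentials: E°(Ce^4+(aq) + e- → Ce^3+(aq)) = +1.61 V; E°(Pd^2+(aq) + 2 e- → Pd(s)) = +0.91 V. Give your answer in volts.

+0.70 V

In the reaction as written, Ce^4+(aq) is reduced (cathode) and Pd^2+(aq) is produced by oxidation at the anode.
E°cell = E°(cathode) − E°(anode) = +1.61 − (+0.91) = +0.70 V.
The positive value indicates the reaction is spontaneous as written.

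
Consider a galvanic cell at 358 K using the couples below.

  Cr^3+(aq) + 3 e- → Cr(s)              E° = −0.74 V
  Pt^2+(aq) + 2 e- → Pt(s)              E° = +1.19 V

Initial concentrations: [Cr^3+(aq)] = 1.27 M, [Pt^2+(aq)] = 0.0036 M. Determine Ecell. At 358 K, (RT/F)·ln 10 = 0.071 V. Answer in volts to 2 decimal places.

Pt²⁺/Pt is reduced (cathode, E° = +1.19 V) and Cr³⁺/Cr is oxidized (anode).
E°cell = E°cat − E°an = +1.19 − (−0.74) = +1.93 V; n = 6.
The balanced reaction is 3 Pt^2+(aq) + 2 Cr(s) → 3 Pt(s) + 2 Cr^3+(aq), so Q = [Cr^3+(aq)]^2 / [Pt^2+(aq)]^3 = 3.46×10^7 and log Q = 7.539.
Applying E = E° − (RT ln10/nF)·log Q gives +1.93 − (0.071/6)(7.539) = +1.84 V.

+1.84 V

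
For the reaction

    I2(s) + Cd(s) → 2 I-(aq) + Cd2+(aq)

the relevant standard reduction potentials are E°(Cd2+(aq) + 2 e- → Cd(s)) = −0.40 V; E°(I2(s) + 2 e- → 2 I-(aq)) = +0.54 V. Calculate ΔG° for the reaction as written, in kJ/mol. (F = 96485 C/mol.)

In the reaction as written I2(s) is reduced, so the I₂/I⁻ couple is the cathode and Cd²⁺/Cd is the anode.
E°cell = +0.54 − (−0.40) = +0.94 V; balancing electrons gives n = 2.
ΔG° = −nFE°cell = −(2)(96485)(+0.94) J/mol = −181 kJ/mol.

−181 kJ/mol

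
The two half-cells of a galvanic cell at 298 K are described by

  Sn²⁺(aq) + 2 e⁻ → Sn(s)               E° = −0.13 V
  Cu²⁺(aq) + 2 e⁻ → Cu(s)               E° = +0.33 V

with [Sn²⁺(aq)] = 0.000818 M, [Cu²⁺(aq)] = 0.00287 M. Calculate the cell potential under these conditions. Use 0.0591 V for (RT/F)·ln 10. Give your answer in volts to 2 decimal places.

+0.48 V

The Cu²⁺/Cu couple has the more positive E°, so it is the cathode; Sn²⁺/Sn is the anode.
E°cell = E°cat − E°an = +0.33 − (−0.13) = +0.46 V; n = 2.
The balanced reaction is Cu²⁺(aq) + Sn(s) → Cu(s) + Sn²⁺(aq), so Q = [Sn²⁺(aq)] / [Cu²⁺(aq)] = 0.285 and log Q = −0.545.
E = E° − (0.0591/n)·log Q = +0.46 − (0.0591/2)(−0.545) = +0.48 V.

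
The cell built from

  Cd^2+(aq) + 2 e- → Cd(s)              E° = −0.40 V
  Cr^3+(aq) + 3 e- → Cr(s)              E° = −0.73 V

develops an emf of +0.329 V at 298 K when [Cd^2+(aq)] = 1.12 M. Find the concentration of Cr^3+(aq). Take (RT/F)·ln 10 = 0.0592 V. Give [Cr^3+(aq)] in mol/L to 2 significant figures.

1.3 M

Cd²⁺/Cd is the cathode (higher E°); E°cell = −0.40 − (−0.73) = +0.33 V with n = 6.
Rearranging E = E° − (0.0592/n)·log Q gives log Q = 6(+0.33 − (+0.329))/0.0592 = 0.101.
Balancing electrons gives 3 Cd^2+(aq) + 2 Cr(s) → 3 Cd(s) + 2 Cr^3+(aq); thus Q = [Cr^3+(aq)]^2 / [Cd^2+(aq)]^3.
Solving for the unknown gives log [Cr^3+(aq)] = 0.124, so [Cr^3+(aq)] ≈ 1.3 M.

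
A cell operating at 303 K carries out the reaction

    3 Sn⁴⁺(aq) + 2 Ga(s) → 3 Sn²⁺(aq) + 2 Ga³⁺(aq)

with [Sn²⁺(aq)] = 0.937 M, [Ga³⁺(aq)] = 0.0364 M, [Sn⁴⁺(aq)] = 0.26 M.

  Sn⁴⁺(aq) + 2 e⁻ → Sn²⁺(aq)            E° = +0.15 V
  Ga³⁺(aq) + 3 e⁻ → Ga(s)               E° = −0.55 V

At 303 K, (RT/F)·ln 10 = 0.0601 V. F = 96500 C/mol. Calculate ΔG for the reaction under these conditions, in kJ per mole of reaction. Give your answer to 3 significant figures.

−412 kJ/mol

E°cell = +0.15 − (−0.55) = +0.70 V; the balanced reaction transfers n = 6 electrons.
The reaction quotient is ([Sn²⁺(aq)]^3·[Ga³⁺(aq)]^2) / [Sn⁴⁺(aq)]^3 = 0.062; by Nernst, E = +0.70 − (0.0601/6)(−1.207) = +0.7121 V.
ΔG = −nFE = −(6)(96500)(+0.7121) J/mol = −412 kJ/mol.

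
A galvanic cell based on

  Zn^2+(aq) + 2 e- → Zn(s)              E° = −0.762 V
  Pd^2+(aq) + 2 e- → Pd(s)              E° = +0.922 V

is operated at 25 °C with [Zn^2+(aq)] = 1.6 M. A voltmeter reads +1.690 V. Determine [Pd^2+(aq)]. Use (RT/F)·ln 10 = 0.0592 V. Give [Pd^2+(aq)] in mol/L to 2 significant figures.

Pd²⁺/Pd is the cathode (higher E°); E°cell = +0.922 − (−0.762) = +1.684 V with n = 2.
Rearranging E = E° − (0.0592/n)·log Q gives log Q = 2(+1.684 − (+1.690))/0.0592 = −0.203.
For Pd^2+(aq) + Zn(s) → Pd(s) + Zn^2+(aq), the reaction quotient is Q = [Zn^2+(aq)] / [Pd^2+(aq)].
Substituting the known concentrations and solving, log [Pd^2+(aq)] = 0.407 and [Pd^2+(aq)] = 2.6 M.

2.6 M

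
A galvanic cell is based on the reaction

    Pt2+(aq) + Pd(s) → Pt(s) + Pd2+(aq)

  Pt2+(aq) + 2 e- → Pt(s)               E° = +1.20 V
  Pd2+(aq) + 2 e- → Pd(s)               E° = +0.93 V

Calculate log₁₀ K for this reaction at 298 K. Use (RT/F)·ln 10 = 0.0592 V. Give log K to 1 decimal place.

log K = 9.1

The Pt²⁺/Pt couple is reduced (cathode); E°cell = +1.20 − (+0.93) = +0.27 V with n = 2.
At equilibrium E = 0, so log K = nE°cell / 0.0592 = (2)(+0.27) / 0.0592 = 9.1.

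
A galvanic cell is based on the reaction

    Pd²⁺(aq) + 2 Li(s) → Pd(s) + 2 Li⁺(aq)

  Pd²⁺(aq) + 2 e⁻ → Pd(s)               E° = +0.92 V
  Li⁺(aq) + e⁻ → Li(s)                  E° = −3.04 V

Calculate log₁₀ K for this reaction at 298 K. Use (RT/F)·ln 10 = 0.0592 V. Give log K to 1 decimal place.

log K = 133.8

The Pd²⁺/Pd couple is reduced (cathode); E°cell = +0.92 − (−3.04) = +3.96 V with n = 2.
At equilibrium E = 0, so log K = nE°cell / 0.0592 = (2)(+3.96) / 0.0592 = 133.8.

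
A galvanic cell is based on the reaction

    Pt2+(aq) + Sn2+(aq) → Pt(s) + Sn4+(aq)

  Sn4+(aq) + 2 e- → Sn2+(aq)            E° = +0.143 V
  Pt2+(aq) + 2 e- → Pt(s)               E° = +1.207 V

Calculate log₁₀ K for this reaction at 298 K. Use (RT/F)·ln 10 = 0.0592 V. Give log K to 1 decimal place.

The Pt²⁺/Pt couple is reduced (cathode); E°cell = +1.207 − (+0.143) = +1.064 V with n = 2.
At equilibrium E = 0, so log K = nE°cell / 0.0592 = (2)(+1.064) / 0.0592 = 35.9.

log K = 35.9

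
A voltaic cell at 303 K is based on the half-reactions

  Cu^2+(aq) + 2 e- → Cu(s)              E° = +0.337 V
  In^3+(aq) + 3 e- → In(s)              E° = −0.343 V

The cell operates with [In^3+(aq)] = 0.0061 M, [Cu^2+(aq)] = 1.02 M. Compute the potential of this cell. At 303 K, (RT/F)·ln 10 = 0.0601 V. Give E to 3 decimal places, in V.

Since E°(Cu²⁺/Cu) > E°(In³⁺/In), Cu²⁺/Cu serves as the cathode.
The standard potential is +0.337 − (−0.343) = +0.680 V and the balanced reaction transfers n = 6 electrons.
Balancing gives 3 Cu^2+(aq) + 2 In(s) → 3 Cu(s) + 2 In^3+(aq); hence Q = [In^3+(aq)]^2 / [Cu^2+(aq)]^3 = 3.51×10^−5 (log Q = −4.455).
E = E° − (0.0601/n)·log Q = +0.680 − (0.0601/6)(−4.455) = +0.725 V.

+0.725 V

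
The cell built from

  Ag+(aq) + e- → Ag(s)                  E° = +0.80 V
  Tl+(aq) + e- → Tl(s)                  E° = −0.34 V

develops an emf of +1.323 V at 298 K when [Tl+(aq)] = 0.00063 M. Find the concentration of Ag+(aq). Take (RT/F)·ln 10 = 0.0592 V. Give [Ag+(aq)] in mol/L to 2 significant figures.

With Ag⁺/Ag at the cathode and Tl⁺/Tl at the anode, E°cell = +0.80 − (−0.34) = +1.14 V (n = 1).
Since E = E° − (0.0592/n)·log Q, log Q = n(E° − E)/0.0592 = −3.091.
Balancing electrons gives Ag+(aq) + Tl(s) → Ag(s) + Tl+(aq); thus Q = [Tl+(aq)] / [Ag+(aq)].
Substituting the known concentrations and solving, log [Ag+(aq)] = −0.110 and [Ag+(aq)] = 0.78 M.

0.78 M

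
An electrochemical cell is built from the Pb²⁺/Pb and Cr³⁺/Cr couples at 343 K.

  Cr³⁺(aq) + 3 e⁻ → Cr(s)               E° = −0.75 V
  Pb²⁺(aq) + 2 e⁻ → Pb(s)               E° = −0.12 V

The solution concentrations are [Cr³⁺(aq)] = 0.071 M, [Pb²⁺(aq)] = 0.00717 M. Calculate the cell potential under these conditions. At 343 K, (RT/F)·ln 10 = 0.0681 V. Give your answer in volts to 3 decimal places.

The Pb²⁺/Pb couple has the more positive E°, so it is the cathode; Cr³⁺/Cr is the anode.
E°cell = E°cat − E°an = −0.12 − (−0.75) = +0.63 V; n = 6.
The balanced reaction is 3 Pb²⁺(aq) + 2 Cr(s) → 3 Pb(s) + 2 Cr³⁺(aq), so Q = [Cr³⁺(aq)]^2 / [Pb²⁺(aq)]^3 = 1.37×10^4 and log Q = 4.136.
E = E° − (0.0681/n)·log Q = +0.63 − (0.0681/6)(4.136) = +0.583 V.

+0.583 V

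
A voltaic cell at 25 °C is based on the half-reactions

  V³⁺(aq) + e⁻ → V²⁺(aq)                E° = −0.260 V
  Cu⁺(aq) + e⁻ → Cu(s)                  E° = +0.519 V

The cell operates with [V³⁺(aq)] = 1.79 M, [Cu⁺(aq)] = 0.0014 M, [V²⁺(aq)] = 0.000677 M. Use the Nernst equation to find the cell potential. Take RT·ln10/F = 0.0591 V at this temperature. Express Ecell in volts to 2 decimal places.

+0.41 V

Cu⁺/Cu is reduced (cathode, E° = +0.519 V) and V³⁺/V²⁺ is oxidized (anode).
The standard potential is +0.519 − (−0.260) = +0.779 V and the balanced reaction transfers n = 1 electron.
The balanced reaction is Cu⁺(aq) + V²⁺(aq) → Cu(s) + V³⁺(aq), so Q = [V³⁺(aq)] / ([Cu⁺(aq)]·[V²⁺(aq)]) = 1.89×10^6 and log Q = 6.276.
By the Nernst equation, E = +0.779 − (0.0591/1)·(6.276) = +0.41 V.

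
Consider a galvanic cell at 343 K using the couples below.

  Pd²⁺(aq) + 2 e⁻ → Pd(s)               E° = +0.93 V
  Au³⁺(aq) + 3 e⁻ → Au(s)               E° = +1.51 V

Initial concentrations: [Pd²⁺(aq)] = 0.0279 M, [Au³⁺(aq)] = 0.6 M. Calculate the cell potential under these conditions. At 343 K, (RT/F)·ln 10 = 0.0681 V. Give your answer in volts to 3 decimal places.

+0.628 V

Au³⁺/Au is reduced (cathode, E° = +1.51 V) and Pd²⁺/Pd is oxidized (anode).
E°cell = E°cat − E°an = +1.51 − (+0.93) = +0.58 V; n = 6.
Balancing gives 2 Au³⁺(aq) + 3 Pd(s) → 2 Au(s) + 3 Pd²⁺(aq); hence Q = [Pd²⁺(aq)]^3 / [Au³⁺(aq)]^2 = 6.03×10^−5 (log Q = −4.219).
Applying E = E° − (RT ln10/nF)·log Q gives +0.58 − (0.0681/6)(−4.219) = +0.628 V.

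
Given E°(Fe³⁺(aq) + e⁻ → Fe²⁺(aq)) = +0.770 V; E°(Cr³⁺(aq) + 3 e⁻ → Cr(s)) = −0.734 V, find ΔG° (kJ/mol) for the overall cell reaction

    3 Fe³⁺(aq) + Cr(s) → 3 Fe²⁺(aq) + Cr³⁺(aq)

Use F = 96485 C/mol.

In the reaction as written Fe³⁺(aq) is reduced, so the Fe³⁺/Fe²⁺ couple is the cathode and Cr³⁺/Cr is the anode.
E°cell = +0.770 − (−0.734) = +1.504 V; balancing electrons gives n = 3.
ΔG° = −nFE°cell = −(3)(96485)(+1.504) J/mol = −435 kJ/mol.

−435 kJ/mol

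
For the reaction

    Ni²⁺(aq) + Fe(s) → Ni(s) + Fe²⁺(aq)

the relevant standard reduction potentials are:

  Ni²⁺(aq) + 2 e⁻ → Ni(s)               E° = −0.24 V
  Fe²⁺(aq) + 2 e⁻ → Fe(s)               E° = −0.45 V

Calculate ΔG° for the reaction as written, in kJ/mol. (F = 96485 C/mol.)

−40.5 kJ/mol

In the reaction as written Ni²⁺(aq) is reduced, so the Ni²⁺/Ni couple is the cathode and Fe²⁺/Fe is the anode.
E°cell = −0.24 − (−0.45) = +0.21 V; balancing electrons gives n = 2.
ΔG° = −nFE°cell = −(2)(96485)(+0.21) J/mol = −40.5 kJ/mol.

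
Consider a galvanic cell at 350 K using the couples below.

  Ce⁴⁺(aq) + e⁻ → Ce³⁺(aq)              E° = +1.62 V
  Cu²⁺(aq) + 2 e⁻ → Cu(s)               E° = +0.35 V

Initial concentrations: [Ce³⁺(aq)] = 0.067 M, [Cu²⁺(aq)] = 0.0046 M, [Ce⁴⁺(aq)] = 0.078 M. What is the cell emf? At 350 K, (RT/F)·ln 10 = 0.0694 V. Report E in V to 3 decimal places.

+1.356 V

Since E°(Ce⁴⁺/Ce³⁺) > E°(Cu²⁺/Cu), Ce⁴⁺/Ce³⁺ serves as the cathode.
The standard potential is +1.62 − (+0.35) = +1.27 V and the balanced reaction transfers n = 2 electrons.
Balancing gives 2 Ce⁴⁺(aq) + Cu(s) → 2 Ce³⁺(aq) + Cu²⁺(aq); hence Q = ([Ce³⁺(aq)]^2·[Cu²⁺(aq)]) / [Ce⁴⁺(aq)]^2 = 0.00339 (log Q = −2.469).
E = E° − (0.0694/n)·log Q = +1.27 − (0.0694/2)(−2.469) = +1.356 V.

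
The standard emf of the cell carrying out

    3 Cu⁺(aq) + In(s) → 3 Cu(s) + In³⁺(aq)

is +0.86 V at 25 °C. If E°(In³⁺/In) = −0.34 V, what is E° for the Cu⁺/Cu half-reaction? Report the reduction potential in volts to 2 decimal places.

In the reaction as written the Cu⁺/Cu couple is reduced (cathode) and In³⁺/In is oxidized (anode), so E°cell = E°(Cu⁺/Cu) − E°(In³⁺/In).
E°(Cu⁺/Cu) = E°cell + E°(anode) = +0.86 + (−0.34) = +0.52 V.

+0.52 V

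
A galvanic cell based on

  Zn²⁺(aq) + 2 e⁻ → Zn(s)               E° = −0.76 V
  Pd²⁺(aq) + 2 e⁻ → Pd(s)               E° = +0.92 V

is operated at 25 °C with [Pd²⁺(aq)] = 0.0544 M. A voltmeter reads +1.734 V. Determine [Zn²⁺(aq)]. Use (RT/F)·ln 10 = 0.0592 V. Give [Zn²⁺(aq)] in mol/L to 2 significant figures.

The Pd²⁺/Pd couple has the larger reduction potential, so it is the cathode: E°cell = +0.92 − (−0.76) = +1.68 V and n = 2.
Since E = E° − (0.0592/n)·log Q, log Q = n(E° − E)/0.0592 = −1.824.
Balancing electrons gives Pd²⁺(aq) + Zn(s) → Pd(s) + Zn²⁺(aq); thus Q = [Zn²⁺(aq)] / [Pd²⁺(aq)].
Substituting the known concentrations and solving, log [Zn²⁺(aq)] = −3.088 and [Zn²⁺(aq)] = 0.00082 M.

0.00082 M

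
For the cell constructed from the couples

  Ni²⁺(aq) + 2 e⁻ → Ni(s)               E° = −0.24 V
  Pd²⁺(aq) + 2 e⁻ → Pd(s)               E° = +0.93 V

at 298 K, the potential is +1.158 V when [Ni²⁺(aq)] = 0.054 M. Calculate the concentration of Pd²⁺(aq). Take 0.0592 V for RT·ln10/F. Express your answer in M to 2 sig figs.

0.021 M

With Pd²⁺/Pd at the cathode and Ni²⁺/Ni at the anode, E°cell = +0.93 − (−0.24) = +1.17 V (n = 2).
Since E = E° − (0.0592/n)·log Q, log Q = n(E° − E)/0.0592 = 0.405.
Balancing electrons gives Pd²⁺(aq) + Ni(s) → Pd(s) + Ni²⁺(aq); thus Q = [Ni²⁺(aq)] / [Pd²⁺(aq)].
Solving for the unknown gives log [Pd²⁺(aq)] = −1.673, so [Pd²⁺(aq)] ≈ 0.021 M.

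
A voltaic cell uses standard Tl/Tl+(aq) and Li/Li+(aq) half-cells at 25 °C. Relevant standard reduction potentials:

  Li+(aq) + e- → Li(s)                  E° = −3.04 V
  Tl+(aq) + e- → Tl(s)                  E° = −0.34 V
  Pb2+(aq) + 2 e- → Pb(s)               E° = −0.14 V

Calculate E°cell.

+2.70 V

The Tl⁺/Tl couple has the higher E°, so Tl ion is reduced (cathode) and Li is oxidized (anode).
E°cell = E°(cathode) − E°(anode) = −0.34 − (−3.04) = +2.70 V.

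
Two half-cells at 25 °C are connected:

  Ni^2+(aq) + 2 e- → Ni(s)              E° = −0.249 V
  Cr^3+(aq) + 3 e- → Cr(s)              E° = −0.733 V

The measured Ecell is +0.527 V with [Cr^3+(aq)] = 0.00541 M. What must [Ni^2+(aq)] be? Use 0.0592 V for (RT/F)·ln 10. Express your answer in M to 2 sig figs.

The Ni²⁺/Ni couple has the larger reduction potential, so it is the cathode: E°cell = −0.249 − (−0.733) = +0.484 V and n = 6.
Since E = E° − (0.0592/n)·log Q, log Q = n(E° − E)/0.0592 = −4.358.
For 3 Ni^2+(aq) + 2 Cr(s) → 3 Ni(s) + 2 Cr^3+(aq), the reaction quotient is Q = [Cr^3+(aq)]^2 / [Ni^2+(aq)]^3.
Solving for the unknown gives log [Ni^2+(aq)] = −0.059, so [Ni^2+(aq)] ≈ 0.87 M.

0.87 M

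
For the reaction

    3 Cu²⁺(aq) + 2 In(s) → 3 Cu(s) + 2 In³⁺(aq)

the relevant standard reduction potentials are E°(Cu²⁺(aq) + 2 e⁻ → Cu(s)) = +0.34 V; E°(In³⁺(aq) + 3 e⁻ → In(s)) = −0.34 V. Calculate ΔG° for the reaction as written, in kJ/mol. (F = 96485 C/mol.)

−394 kJ/mol

In the reaction as written Cu²⁺(aq) is reduced, so the Cu²⁺/Cu couple is the cathode and In³⁺/In is the anode.
E°cell = +0.34 − (−0.34) = +0.68 V; balancing electrons gives n = 6.
ΔG° = −nFE°cell = −(6)(96485)(+0.68) J/mol = −394 kJ/mol.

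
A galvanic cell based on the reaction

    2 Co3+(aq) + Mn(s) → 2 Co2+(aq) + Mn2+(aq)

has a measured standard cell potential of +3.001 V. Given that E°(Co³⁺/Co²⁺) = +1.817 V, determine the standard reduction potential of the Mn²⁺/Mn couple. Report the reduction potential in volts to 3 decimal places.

In the reaction as written the Co³⁺/Co²⁺ couple is reduced (cathode) and Mn²⁺/Mn is oxidized (anode), so E°cell = E°(Co³⁺/Co²⁺) − E°(Mn²⁺/Mn).
E°(Mn²⁺/Mn) = E°(cathode) − E°cell = +1.817 − (+3.001) = −1.184 V.

−1.184 V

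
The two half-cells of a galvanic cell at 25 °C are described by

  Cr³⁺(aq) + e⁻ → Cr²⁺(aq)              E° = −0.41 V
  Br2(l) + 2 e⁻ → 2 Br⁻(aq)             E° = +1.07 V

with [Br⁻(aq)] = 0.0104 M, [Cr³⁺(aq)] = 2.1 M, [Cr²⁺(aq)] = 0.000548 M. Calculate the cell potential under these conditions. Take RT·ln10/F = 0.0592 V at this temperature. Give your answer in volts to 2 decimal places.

Br₂/Br⁻ is reduced (cathode, E° = +1.07 V) and Cr³⁺/Cr²⁺ is oxidized (anode).
The standard potential is +1.07 − (−0.41) = +1.48 V and the balanced reaction transfers n = 2 electrons.
Balancing gives Br2(l) + 2 Cr²⁺(aq) → 2 Br⁻(aq) + 2 Cr³⁺(aq); hence Q = ([Br⁻(aq)]^2·[Cr³⁺(aq)]^2) / [Cr²⁺(aq)]^2 = 1.59×10^3 (log Q = 3.201).
By the Nernst equation, E = +1.48 − (0.0592/2)·(3.201) = +1.39 V.

+1.39 V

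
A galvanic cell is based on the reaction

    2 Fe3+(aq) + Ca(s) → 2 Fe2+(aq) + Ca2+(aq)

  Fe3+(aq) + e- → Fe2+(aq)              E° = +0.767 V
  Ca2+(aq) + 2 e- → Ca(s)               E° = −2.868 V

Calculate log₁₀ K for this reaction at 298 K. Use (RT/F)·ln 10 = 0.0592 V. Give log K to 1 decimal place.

The Fe³⁺/Fe²⁺ couple is reduced (cathode); E°cell = +0.767 − (−2.868) = +3.635 V with n = 2.
At equilibrium E = 0, so log K = nE°cell / 0.0592 = (2)(+3.635) / 0.0592 = 122.8.

log K = 122.8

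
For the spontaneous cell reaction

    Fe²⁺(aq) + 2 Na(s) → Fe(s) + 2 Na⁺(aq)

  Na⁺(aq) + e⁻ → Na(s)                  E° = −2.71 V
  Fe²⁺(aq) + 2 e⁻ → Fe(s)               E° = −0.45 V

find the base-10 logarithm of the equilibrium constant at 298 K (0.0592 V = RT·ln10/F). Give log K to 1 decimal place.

log K = 76.4

The Fe²⁺/Fe couple is reduced (cathode); E°cell = −0.45 − (−2.71) = +2.26 V with n = 2.
At equilibrium E = 0, so log K = nE°cell / 0.0592 = (2)(+2.26) / 0.0592 = 76.4.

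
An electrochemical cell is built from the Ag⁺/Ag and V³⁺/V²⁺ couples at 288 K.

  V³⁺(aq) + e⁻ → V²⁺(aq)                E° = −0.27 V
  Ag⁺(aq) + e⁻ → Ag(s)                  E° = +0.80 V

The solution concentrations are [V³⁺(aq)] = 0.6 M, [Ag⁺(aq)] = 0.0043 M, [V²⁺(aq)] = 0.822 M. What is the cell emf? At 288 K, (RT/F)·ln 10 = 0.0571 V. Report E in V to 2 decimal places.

Ag⁺/Ag is reduced (cathode, E° = +0.80 V) and V³⁺/V²⁺ is oxidized (anode).
The standard potential is +0.80 − (−0.27) = +1.07 V and the balanced reaction transfers n = 1 electron.
The balanced reaction is Ag⁺(aq) + V²⁺(aq) → Ag(s) + V³⁺(aq), so Q = [V³⁺(aq)] / ([Ag⁺(aq)]·[V²⁺(aq)]) = 170 and log Q = 2.230.
Applying E = E° − (RT ln10/nF)·log Q gives +1.07 − (0.0571/1)(2.230) = +0.94 V.

+0.94 V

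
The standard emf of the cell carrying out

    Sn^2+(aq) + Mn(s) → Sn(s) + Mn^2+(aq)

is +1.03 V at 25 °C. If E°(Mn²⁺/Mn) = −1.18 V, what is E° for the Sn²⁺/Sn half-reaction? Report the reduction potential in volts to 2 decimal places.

In the reaction as written the Sn²⁺/Sn couple is reduced (cathode) and Mn²⁺/Mn is oxidized (anode), so E°cell = E°(Sn²⁺/Sn) − E°(Mn²⁺/Mn).
E°(Sn²⁺/Sn) = E°cell + E°(anode) = +1.03 + (−1.18) = −0.15 V.

−0.15 V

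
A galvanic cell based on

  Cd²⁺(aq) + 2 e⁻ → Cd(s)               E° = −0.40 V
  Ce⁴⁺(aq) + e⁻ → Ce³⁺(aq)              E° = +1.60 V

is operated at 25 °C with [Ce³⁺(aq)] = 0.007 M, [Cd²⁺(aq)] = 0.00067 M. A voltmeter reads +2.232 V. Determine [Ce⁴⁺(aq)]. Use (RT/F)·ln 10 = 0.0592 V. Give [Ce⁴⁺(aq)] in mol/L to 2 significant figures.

1.5 M

The Ce⁴⁺/Ce³⁺ couple has the larger reduction potential, so it is the cathode: E°cell = +1.60 − (−0.40) = +2.00 V and n = 2.
From the Nernst equation, log Q = n(E° − E)/0.0592 = 2·(+2.00 − (+2.232))/0.0592 = −7.838.
For 2 Ce⁴⁺(aq) + Cd(s) → 2 Ce³⁺(aq) + Cd²⁺(aq), the reaction quotient is Q = ([Ce³⁺(aq)]^2·[Cd²⁺(aq)]) / [Ce⁴⁺(aq)]^2.
Solving for the unknown gives log [Ce⁴⁺(aq)] = 0.177, so [Ce⁴⁺(aq)] ≈ 1.5 M.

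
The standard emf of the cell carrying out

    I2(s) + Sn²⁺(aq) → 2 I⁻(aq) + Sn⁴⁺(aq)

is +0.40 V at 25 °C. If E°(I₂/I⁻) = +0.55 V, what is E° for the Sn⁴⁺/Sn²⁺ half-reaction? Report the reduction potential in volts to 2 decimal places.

+0.15 V

In the reaction as written the I₂/I⁻ couple is reduced (cathode) and Sn⁴⁺/Sn²⁺ is oxidized (anode), so E°cell = E°(I₂/I⁻) − E°(Sn⁴⁺/Sn²⁺).
E°(Sn⁴⁺/Sn²⁺) = E°(cathode) − E°cell = +0.55 − (+0.40) = +0.15 V.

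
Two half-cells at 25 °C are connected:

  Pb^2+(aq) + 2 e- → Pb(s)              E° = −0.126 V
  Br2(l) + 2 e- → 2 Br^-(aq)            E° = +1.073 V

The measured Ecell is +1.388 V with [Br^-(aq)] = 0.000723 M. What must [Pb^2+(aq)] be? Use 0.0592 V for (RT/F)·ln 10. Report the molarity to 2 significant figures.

Br₂/Br⁻ is the cathode (higher E°); E°cell = +1.073 − (−0.126) = +1.199 V with n = 2.
Rearranging E = E° − (0.0592/n)·log Q gives log Q = 2(+1.199 − (+1.388))/0.0592 = −6.385.
Balancing electrons gives Br2(l) + Pb(s) → 2 Br^-(aq) + Pb^2+(aq); thus Q = [Br^-(aq)]^2·[Pb^2+(aq)].
Isolating [Pb^2+(aq)] in Q = 10^{−6.385} yields log [Pb^2+(aq)] = −0.103, i.e. 0.79 M.

0.79 M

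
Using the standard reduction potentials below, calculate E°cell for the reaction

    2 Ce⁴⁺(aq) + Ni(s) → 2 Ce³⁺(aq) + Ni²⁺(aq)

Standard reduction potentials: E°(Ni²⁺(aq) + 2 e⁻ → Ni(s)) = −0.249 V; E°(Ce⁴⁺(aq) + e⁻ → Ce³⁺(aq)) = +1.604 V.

+1.853 V

In the reaction as written, Ce⁴⁺(aq) is reduced (cathode) and Ni²⁺(aq) is produced by oxidation at the anode.
E°cell = E°(cathode) − E°(anode) = +1.604 − (−0.249) = +1.853 V.
The positive value indicates the reaction is spontaneous as written.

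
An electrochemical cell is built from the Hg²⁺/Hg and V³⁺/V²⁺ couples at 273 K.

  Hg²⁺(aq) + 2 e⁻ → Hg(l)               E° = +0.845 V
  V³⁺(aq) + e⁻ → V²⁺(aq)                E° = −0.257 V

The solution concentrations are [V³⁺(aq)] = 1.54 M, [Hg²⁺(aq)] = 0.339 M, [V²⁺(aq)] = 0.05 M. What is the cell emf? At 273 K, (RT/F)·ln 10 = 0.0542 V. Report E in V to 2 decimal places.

+1.01 V

Hg²⁺/Hg is reduced (cathode, E° = +0.845 V) and V³⁺/V²⁺ is oxidized (anode).
E°cell = +0.845 − (−0.257) = +1.102 V, with n = 2 electrons transferred.
Balancing gives Hg²⁺(aq) + 2 V²⁺(aq) → Hg(l) + 2 V³⁺(aq); hence Q = [V³⁺(aq)]^2 / ([Hg²⁺(aq)]·[V²⁺(aq)]^2) = 2.8×10^3 (log Q = 3.447).
By the Nernst equation, E = +1.102 − (0.0542/2)·(3.447) = +1.01 V.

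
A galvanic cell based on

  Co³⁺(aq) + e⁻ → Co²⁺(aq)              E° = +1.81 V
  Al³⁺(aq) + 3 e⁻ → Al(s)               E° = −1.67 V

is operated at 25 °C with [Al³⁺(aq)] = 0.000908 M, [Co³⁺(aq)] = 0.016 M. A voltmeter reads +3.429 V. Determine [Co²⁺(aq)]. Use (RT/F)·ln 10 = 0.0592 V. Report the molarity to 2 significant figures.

1.2 M

Co³⁺/Co²⁺ is the cathode (higher E°); E°cell = +1.81 − (−1.67) = +3.48 V with n = 3.
From the Nernst equation, log Q = n(E° − E)/0.0592 = 3·(+3.48 − (+3.429))/0.0592 = 2.584.
Balancing electrons gives 3 Co³⁺(aq) + Al(s) → 3 Co²⁺(aq) + Al³⁺(aq); thus Q = ([Co²⁺(aq)]^3·[Al³⁺(aq)]) / [Co³⁺(aq)]^3.
Solving for the unknown gives log [Co²⁺(aq)] = 0.079, so [Co²⁺(aq)] ≈ 1.2 M.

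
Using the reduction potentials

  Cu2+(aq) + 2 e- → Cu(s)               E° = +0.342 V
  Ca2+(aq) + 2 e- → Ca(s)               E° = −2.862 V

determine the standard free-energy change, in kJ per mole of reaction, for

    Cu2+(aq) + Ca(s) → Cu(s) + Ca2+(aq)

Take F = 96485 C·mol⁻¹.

In the reaction as written Cu2+(aq) is reduced, so the Cu²⁺/Cu couple is the cathode and Ca²⁺/Ca is the anode.
E°cell = +0.342 − (−2.862) = +3.204 V; balancing electrons gives n = 2.
ΔG° = −nFE°cell = −(2)(96485)(+3.204) J/mol = −618 kJ/mol.

−618 kJ/mol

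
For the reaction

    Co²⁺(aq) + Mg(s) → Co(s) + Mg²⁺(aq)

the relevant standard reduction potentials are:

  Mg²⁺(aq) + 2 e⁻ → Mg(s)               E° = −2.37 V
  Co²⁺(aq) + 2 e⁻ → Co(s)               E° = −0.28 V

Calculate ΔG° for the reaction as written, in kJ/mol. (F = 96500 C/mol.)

−403 kJ/mol

In the reaction as written Co²⁺(aq) is reduced, so the Co²⁺/Co couple is the cathode and Mg²⁺/Mg is the anode.
E°cell = −0.28 − (−2.37) = +2.09 V; balancing electrons gives n = 2.
ΔG° = −nFE°cell = −(2)(96500)(+2.09) J/mol = −403 kJ/mol.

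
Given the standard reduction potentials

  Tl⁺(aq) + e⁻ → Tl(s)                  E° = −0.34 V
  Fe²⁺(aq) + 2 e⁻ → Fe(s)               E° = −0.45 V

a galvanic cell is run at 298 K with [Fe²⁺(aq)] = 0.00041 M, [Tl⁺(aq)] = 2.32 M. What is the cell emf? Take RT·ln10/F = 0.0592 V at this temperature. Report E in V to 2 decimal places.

Since E°(Tl⁺/Tl) > E°(Fe²⁺/Fe), Tl⁺/Tl serves as the cathode.
E°cell = −0.34 − (−0.45) = +0.11 V, with n = 2 electrons transferred.
Balancing gives 2 Tl⁺(aq) + Fe(s) → 2 Tl(s) + Fe²⁺(aq); hence Q = [Fe²⁺(aq)] / [Tl⁺(aq)]^2 = 7.62×10^−5 (log Q = −4.118).
By the Nernst equation, E = +0.11 − (0.0592/2)·(−4.118) = +0.23 V.

+0.23 V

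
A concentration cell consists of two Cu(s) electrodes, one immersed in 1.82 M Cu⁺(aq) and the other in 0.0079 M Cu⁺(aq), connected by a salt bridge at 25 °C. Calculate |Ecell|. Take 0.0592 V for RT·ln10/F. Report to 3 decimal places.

For a concentration cell E°cell = 0, since both electrodes use the same couple.
The compartment with the higher Cu⁺(aq) concentration (1.82 M) acts as the cathode; ions are reduced there and produced at the dilute (0.0079 M) anode.
With n = 1, Ecell = −(0.0592/1)·log([dilute]/[conc]) = −(0.0592/1)·log(0.0079/1.82) = +0.140 V.

0.140 V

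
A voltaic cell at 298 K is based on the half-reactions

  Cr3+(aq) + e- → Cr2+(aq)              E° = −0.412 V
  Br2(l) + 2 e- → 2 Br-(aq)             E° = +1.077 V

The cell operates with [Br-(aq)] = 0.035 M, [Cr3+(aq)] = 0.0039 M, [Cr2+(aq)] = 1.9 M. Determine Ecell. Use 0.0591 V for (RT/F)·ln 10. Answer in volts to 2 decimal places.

+1.73 V

Since E°(Br₂/Br⁻) > E°(Cr³⁺/Cr²⁺), Br₂/Br⁻ serves as the cathode.
E°cell = E°cat − E°an = +1.077 − (−0.412) = +1.489 V; n = 2.
Balancing gives Br2(l) + 2 Cr2+(aq) → 2 Br-(aq) + 2 Cr3+(aq); hence Q = ([Br-(aq)]^2·[Cr3+(aq)]^2) / [Cr2+(aq)]^2 = 5.16×10^−9 (log Q = −8.287).
E = E° − (0.0591/n)·log Q = +1.489 − (0.0591/2)(−8.287) = +1.73 V.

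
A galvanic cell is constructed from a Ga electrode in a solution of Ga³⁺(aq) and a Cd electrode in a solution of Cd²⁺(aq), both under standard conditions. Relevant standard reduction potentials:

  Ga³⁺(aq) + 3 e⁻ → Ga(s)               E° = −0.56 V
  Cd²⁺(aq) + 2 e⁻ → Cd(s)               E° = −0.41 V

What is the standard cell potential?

The Cd²⁺/Cd couple has the higher E°, so Cd ion is reduced (cathode) and Ga is oxidized (anode).
E°cell = E°(cathode) − E°(anode) = −0.41 − (−0.56) = +0.15 V.

+0.15 V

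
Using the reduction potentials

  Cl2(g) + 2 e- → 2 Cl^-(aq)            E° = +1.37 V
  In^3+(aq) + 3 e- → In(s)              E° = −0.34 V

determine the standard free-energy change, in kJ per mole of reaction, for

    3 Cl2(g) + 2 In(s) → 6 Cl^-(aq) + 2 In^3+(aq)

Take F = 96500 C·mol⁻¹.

In the reaction as written Cl2(g) is reduced, so the Cl₂/Cl⁻ couple is the cathode and In³⁺/In is the anode.
E°cell = +1.37 − (−0.34) = +1.71 V; balancing electrons gives n = 6.
ΔG° = −nFE°cell = −(6)(96500)(+1.71) J/mol = −990 kJ/mol.

−990 kJ/mol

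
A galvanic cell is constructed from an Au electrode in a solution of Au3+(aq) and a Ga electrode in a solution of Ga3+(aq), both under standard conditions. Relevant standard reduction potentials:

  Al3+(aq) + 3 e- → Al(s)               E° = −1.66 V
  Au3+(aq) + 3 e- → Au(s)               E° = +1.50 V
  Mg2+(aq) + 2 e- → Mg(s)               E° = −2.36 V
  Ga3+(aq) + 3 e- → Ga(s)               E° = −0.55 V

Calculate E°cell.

+2.05 V

Of the two couples in this cell, the one with the more positive reduction potential is reduced at the cathode: here that is Au³⁺/Au (+1.50 V); Ga³⁺/Ga (−0.55 V) is the anode.
E°cell = E°(cathode) − E°(anode) = +1.50 − (−0.55) = +2.05 V.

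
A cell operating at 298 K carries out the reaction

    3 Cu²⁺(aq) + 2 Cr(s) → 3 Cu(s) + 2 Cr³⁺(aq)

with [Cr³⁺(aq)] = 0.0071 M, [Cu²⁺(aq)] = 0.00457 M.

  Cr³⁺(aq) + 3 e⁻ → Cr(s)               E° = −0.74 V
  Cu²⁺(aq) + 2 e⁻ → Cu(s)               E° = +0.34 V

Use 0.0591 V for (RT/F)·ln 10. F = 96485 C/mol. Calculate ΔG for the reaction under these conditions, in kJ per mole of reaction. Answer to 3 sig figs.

−610 kJ/mol

The standard cell potential is +0.34 − (−0.74) = +1.08 V, with n = 6 electrons in the balanced equation.
Here Q = [Cr³⁺(aq)]^2 / [Cu²⁺(aq)]^3 = 528 (log Q = 2.723), giving E = +1.08 − (0.0591/6)·(2.723) = +1.0532 V.
ΔG = −nFE = −(6)(96485)(+1.0532) J/mol = −610 kJ/mol.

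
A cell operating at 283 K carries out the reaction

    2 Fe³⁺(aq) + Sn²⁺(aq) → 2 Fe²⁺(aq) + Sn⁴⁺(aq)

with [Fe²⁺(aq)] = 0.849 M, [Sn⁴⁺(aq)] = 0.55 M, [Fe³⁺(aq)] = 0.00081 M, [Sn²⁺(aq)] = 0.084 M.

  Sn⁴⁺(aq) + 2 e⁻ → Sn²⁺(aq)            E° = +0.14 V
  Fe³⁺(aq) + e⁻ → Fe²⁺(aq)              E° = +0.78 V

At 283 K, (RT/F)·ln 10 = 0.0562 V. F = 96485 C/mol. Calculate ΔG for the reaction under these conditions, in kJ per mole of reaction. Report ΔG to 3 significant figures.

−86.3 kJ/mol

The standard cell potential is +0.78 − (+0.14) = +0.64 V, with n = 2 electrons in the balanced equation.
Here Q = ([Fe²⁺(aq)]^2·[Sn⁴⁺(aq)]) / ([Fe³⁺(aq)]^2·[Sn²⁺(aq)]) = 7.19×10^6 (log Q = 6.857), giving E = +0.64 − (0.0562/2)·(6.857) = +0.4473 V.
Then ΔG = −nFE = −2 × 96485 × +0.4473 J/mol = −86.3 kJ/mol.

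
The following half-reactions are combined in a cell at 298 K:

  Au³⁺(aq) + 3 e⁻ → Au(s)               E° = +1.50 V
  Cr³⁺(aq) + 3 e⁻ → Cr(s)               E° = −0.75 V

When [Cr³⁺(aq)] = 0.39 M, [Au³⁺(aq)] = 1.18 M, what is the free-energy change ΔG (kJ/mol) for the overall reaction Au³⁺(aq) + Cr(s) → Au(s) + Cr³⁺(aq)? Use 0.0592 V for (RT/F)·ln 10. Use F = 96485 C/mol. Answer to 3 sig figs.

−654 kJ/mol

The standard cell potential is +1.50 − (−0.75) = +2.25 V, with n = 3 electrons in the balanced equation.
Here Q = [Cr³⁺(aq)] / [Au³⁺(aq)] = 0.331 (log Q = −0.481), giving E = +2.25 − (0.0592/3)·(−0.481) = +2.2595 V.
ΔG = −nFE = −(3)(96485)(+2.2595) J/mol = −654 kJ/mol.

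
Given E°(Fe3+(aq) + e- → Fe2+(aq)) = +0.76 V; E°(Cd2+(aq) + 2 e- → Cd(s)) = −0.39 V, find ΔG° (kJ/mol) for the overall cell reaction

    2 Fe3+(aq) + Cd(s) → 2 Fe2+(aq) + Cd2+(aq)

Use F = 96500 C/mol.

−222 kJ/mol

In the reaction as written Fe3+(aq) is reduced, so the Fe³⁺/Fe²⁺ couple is the cathode and Cd²⁺/Cd is the anode.
E°cell = +0.76 − (−0.39) = +1.15 V; balancing electrons gives n = 2.
ΔG° = −nFE°cell = −(2)(96500)(+1.15) J/mol = −222 kJ/mol.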